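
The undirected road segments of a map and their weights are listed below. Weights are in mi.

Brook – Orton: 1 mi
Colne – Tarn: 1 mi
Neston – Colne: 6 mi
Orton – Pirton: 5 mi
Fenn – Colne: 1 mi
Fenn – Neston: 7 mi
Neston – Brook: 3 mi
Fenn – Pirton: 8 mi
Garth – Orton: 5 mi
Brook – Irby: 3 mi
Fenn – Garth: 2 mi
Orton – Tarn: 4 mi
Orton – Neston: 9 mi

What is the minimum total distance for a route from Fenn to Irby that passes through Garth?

11 mi

Shortest Fenn→Garth: Fenn → Garth = 2
Best Garth to Irby: Garth → Orton → Brook → Irby costing 9
Total via Garth: 2 + 9 = 11 mi.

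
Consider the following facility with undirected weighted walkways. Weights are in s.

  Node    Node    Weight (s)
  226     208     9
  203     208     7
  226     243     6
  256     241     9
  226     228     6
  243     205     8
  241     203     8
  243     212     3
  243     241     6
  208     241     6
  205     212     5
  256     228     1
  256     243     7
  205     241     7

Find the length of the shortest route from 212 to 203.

Running Dijkstra from 212:
212: 0
243: 3  (via 212)
205: 5  (via 212)
226: 9  (via 243)
241: 9  (via 243)
256: 10  (via 243)
228: 11  (via 256)
208: 15  (via 241)
203: 17  (via 241)
Shortest route: 212 → 243 → 241 → 203 = 17 s.

17 s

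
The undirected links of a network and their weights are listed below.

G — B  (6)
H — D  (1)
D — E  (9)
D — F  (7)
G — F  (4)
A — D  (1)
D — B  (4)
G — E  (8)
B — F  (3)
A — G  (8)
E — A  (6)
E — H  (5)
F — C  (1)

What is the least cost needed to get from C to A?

9

Running Dijkstra from C:
C: 0
F: 1  (via C)
B: 4  (via F)
G: 5  (via F)
D: 8  (via F)
A: 9  (via D)
Shortest route: C–F–D–A = 9.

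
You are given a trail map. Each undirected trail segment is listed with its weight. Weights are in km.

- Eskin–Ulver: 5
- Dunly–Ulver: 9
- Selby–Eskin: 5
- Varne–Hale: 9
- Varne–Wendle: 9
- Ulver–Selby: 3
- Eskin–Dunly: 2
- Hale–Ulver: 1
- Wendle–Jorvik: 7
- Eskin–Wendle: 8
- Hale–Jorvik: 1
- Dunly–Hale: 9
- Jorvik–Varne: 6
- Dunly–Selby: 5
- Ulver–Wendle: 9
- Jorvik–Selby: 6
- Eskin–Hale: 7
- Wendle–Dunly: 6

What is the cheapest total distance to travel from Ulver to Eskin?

5 km

Settle nodes by increasing distance from Ulver:
Ulver: 0
Hale: 1  (via Ulver)
Jorvik: 2  (via Hale)
Selby: 3  (via Ulver)
Eskin: 5  (via Ulver)
Shortest route: Ulver–Eskin = 5 km.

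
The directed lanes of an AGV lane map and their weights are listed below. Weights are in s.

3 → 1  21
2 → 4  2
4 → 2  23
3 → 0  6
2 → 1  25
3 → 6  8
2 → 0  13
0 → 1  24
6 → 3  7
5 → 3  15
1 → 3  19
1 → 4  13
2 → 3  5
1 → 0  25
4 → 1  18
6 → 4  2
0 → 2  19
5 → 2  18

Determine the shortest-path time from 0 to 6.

32 s

Compare a few routes:
0–1–3–6: 24+19+8 = 51
0–2–4–1–3–6: 19+2+18+19+8 = 66
0–2–3–6: 19+5+8 = 32
Cheapest is 0–2–3–6 at 32 s.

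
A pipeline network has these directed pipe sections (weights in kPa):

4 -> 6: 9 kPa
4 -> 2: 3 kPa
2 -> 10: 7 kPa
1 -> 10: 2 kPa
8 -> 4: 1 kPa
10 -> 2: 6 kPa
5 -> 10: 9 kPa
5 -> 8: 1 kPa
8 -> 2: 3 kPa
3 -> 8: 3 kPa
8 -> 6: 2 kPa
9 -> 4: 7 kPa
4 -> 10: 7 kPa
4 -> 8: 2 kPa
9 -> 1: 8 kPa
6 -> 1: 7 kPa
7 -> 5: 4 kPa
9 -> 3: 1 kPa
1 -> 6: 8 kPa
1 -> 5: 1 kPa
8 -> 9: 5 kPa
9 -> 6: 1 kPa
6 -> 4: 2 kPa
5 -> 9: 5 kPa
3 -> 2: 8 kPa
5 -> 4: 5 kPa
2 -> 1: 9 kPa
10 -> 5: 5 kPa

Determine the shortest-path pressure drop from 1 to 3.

Settle nodes by increasing distance from 1:
1: 0
5: 1  (via 1)
8: 2  (via 5)
10: 2  (via 1)
4: 3  (via 8)
6: 4  (via 8)
2: 5  (via 8)
9: 6  (via 5)
3: 7  (via 9)
Shortest route: 1–5–9–3 = 7 kPa.

7 kPa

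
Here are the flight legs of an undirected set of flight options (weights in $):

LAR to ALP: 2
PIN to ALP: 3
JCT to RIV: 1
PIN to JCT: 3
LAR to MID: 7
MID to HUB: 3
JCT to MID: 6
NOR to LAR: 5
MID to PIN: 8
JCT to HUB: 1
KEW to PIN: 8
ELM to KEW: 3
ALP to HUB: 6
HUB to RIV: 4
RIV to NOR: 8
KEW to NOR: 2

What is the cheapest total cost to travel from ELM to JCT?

Shortest distances from ELM:
ELM: 0
KEW: 3  (via ELM)
NOR: 5  (via KEW)
LAR: 10  (via NOR)
PIN: 11  (via KEW)
ALP: 12  (via LAR)
RIV: 13  (via NOR)
JCT: 14  (via PIN)
Shortest route: ELM → KEW → PIN → JCT = $14.

$14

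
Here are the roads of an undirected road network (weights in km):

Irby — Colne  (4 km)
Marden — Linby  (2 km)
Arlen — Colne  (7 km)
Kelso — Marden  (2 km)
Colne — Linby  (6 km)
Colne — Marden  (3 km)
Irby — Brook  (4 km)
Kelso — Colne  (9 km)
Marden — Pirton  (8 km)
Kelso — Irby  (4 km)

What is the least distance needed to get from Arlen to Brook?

15 km

Candidate routes:
Arlen → Colne → Irby → Brook: 7+4+4 = 15
Arlen → Colne → Marden → Kelso → Irby → Brook: 7+3+2+4+4 = 20
The minimum is 15 km via Arlen → Colne → Irby → Brook.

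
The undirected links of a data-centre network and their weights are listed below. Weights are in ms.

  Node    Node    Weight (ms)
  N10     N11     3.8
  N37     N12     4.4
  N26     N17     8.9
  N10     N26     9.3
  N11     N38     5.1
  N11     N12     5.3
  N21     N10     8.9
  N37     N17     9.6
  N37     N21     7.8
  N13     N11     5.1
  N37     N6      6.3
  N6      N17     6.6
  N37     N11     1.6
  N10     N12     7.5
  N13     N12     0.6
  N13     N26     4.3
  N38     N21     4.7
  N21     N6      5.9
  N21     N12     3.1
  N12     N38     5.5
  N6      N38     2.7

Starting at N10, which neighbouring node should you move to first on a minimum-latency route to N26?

Compare a few routes:
N10 - N26: 9.3 = 9.3
N10 - N12 - N13 - N26: 7.5+0.6+4.3 = 12.4
Cheapest is N10 - N26 at 9.3 ms.
So from N10 the first move is to N26.

N26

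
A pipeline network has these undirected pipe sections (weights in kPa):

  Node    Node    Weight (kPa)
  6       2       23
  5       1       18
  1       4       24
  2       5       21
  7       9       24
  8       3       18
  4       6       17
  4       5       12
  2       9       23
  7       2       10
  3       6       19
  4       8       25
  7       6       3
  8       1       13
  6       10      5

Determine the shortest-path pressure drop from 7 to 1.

44 kPa

Shortest distances from 7:
7: 0
6: 3  (via 7)
10: 8  (via 6)
2: 10  (via 7)
4: 20  (via 6)
3: 22  (via 6)
9: 24  (via 7)
5: 31  (via 2)
8: 40  (via 3)
1: 44  (via 4)
Shortest route: 7–6–4–1 = 44 kPa.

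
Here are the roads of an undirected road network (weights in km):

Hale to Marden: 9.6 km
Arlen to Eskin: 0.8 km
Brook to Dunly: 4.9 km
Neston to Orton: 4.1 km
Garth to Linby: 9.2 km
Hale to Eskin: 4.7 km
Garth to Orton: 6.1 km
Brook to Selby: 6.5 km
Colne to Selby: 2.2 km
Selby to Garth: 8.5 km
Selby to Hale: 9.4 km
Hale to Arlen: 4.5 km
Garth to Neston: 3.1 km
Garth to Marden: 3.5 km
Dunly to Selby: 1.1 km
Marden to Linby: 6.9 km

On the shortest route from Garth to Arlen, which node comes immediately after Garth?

Candidate routes:
Garth → Marden → Hale → Eskin → Arlen: 3.5+9.6+4.7+0.8 = 18.6
Garth → Marden → Hale → Arlen: 3.5+9.6+4.5 = 17.6
The minimum is 17.6 km via Garth → Marden → Hale → Arlen.
So from Garth the first move is to Marden.

Marden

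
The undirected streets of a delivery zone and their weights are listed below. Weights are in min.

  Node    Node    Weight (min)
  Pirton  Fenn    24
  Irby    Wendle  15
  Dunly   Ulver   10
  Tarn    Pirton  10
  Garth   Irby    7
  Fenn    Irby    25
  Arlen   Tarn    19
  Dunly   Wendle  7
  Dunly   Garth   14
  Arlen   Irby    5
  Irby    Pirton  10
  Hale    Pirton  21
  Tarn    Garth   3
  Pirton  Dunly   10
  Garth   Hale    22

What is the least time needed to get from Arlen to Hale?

34 min

Running Dijkstra from Arlen:
Arlen: 0
Irby: 5  (via Arlen)
Garth: 12  (via Irby)
Tarn: 15  (via Garth)
Pirton: 15  (via Irby)
Wendle: 20  (via Irby)
Dunly: 25  (via Pirton)
Fenn: 30  (via Irby)
Hale: 34  (via Garth)
Shortest route: Arlen–Irby–Garth–Hale = 34 min.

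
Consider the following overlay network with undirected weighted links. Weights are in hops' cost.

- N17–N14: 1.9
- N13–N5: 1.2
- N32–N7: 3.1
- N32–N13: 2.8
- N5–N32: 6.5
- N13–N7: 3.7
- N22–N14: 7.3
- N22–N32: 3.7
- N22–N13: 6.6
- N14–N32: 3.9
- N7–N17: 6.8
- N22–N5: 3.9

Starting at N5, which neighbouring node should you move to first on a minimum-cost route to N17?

N13

Enumerating some paths:
N5 - N13 - N7 - N17: 1.2+3.7+6.8 = 11.7
N5 - N13 - N32 - N14 - N17: 1.2+2.8+3.9+1.9 = 9.8
Cheapest is N5 - N13 - N32 - N14 - N17 at 9.8 hops' cost.
So from N5 the first move is to N13.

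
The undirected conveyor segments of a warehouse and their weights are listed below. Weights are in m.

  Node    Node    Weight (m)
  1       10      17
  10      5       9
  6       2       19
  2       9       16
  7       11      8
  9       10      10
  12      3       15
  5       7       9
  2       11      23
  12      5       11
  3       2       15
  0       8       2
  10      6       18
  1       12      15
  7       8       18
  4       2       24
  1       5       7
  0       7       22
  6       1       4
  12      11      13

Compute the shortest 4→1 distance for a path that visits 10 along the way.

66 m

Best 4 to 10: 4 → 2 → 9 → 10 costing 50
Shortest 10→1: 10 → 5 → 1 = 16
Total via 10: 50 + 16 = 66 m.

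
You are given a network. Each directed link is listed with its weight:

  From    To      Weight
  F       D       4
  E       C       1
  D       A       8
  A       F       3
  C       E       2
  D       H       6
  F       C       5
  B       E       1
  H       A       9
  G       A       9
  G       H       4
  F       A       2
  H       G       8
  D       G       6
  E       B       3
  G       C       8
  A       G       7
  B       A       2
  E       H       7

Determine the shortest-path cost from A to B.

13

Running Dijkstra from A:
A: 0
F: 3  (via A)
D: 7  (via F)
G: 7  (via A)
C: 8  (via F)
E: 10  (via C)
H: 11  (via G)
B: 13  (via E)
Shortest route: A → F → C → E → B = 13.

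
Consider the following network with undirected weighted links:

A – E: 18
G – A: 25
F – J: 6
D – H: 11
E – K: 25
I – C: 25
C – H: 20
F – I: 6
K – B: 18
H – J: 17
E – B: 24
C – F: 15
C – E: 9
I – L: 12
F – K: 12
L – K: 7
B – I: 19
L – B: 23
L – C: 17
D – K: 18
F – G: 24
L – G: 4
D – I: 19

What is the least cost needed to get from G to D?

Running Dijkstra from G:
G: 0
L: 4  (via G)
K: 11  (via L)
I: 16  (via L)
C: 21  (via L)
F: 22  (via I)
A: 25  (via G)
B: 27  (via L)
J: 28  (via F)
D: 29  (via K)
Shortest route: G–L–K–D = 29.

29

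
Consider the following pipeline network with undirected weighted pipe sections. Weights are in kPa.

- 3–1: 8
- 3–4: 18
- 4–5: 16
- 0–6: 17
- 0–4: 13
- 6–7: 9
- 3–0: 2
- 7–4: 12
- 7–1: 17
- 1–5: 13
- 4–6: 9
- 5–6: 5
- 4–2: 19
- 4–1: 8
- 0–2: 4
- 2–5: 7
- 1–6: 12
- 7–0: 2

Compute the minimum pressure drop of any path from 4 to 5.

Compare a few routes:
4 → 5: 16 = 16
4 → 6 → 5: 9+5 = 14
4 → 0 → 2 → 5: 13+4+7 = 24
4 → 1 → 5: 8+13 = 21
The minimum is 14 kPa via 4 → 6 → 5.

14 kPa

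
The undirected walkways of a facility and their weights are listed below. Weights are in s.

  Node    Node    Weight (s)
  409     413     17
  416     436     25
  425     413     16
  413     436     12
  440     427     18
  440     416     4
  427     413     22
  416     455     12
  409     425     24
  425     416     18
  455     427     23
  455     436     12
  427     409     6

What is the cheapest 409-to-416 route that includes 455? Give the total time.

41 s

Best 409 to 455: 409–427–455 costing 29
Best 455 to 416: 455–416 costing 12
Total via 455: 29 + 12 = 41 s.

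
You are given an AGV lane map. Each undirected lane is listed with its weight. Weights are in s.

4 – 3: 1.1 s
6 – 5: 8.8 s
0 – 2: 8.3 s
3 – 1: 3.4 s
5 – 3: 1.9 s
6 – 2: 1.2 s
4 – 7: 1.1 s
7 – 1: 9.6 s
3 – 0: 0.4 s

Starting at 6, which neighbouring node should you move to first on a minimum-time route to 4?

2

Candidate routes:
6 → 5 → 3 → 4: 8.8+1.9+1.1 = 11.8
6 → 5 → 3 → 1 → 7 → 4: 8.8+1.9+3.4+9.6+1.1 = 24.8
6 → 2 → 0 → 3 → 1 → 7 → 4: 1.2+8.3+0.4+3.4+9.6+1.1 = 24
6 → 2 → 0 → 3 → 4: 1.2+8.3+0.4+1.1 = 11
The minimum is 11 s via 6 → 2 → 0 → 3 → 4.
So from 6 the first move is to 2.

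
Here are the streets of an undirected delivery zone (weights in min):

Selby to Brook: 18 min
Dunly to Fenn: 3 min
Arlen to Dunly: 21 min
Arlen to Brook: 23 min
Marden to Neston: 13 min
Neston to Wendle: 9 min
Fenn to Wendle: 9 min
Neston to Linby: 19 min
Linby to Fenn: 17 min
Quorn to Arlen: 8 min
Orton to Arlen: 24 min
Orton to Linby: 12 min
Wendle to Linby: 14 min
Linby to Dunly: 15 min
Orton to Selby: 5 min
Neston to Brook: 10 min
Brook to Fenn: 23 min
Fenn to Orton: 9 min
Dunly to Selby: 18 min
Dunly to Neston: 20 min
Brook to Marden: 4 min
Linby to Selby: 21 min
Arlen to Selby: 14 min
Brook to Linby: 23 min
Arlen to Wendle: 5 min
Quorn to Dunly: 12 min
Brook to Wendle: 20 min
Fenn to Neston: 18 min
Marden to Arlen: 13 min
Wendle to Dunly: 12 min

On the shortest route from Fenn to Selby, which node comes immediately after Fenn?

Enumerating some paths:
Fenn → Wendle → Arlen → Selby: 9+5+14 = 28
Fenn → Orton → Selby: 9+5 = 14
Fenn → Linby → Orton → Selby: 17+12+5 = 34
Fenn → Dunly → Selby: 3+18 = 21
Cheapest is Fenn → Orton → Selby at 14 min.
So from Fenn the first move is to Orton.

Orton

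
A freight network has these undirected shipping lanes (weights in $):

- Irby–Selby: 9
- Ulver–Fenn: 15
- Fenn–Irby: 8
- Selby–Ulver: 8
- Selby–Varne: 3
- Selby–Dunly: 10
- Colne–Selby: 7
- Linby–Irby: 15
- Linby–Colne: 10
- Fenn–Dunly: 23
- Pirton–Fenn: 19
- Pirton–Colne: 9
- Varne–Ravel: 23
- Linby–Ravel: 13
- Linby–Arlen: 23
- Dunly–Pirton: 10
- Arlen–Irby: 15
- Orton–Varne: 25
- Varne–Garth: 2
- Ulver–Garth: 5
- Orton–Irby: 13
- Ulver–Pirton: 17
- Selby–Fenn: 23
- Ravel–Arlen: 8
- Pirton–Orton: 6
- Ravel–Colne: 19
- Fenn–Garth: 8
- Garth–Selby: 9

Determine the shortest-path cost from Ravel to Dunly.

Candidate routes:
Ravel - Colne - Selby - Dunly: 19+7+10 = 36
Ravel - Colne - Pirton - Dunly: 19+9+10 = 38
Cheapest is Ravel - Colne - Selby - Dunly at $36.

$36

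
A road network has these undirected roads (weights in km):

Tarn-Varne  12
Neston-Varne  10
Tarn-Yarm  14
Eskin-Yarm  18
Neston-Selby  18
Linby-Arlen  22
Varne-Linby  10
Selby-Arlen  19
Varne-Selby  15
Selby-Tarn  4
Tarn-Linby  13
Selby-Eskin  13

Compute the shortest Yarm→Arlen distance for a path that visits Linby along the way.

49 km

Best Yarm to Linby: Yarm → Tarn → Linby costing 27
Best Linby to Arlen: Linby → Arlen costing 22
Total via Linby: 27 + 22 = 49 km.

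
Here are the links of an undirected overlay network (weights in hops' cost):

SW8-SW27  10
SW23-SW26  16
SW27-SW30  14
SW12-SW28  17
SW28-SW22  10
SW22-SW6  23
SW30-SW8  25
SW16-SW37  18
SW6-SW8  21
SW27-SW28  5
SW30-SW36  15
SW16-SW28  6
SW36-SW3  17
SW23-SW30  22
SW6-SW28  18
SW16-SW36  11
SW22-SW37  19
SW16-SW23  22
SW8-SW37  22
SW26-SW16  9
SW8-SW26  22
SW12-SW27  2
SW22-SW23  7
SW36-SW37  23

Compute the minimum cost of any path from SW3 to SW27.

Shortest distances from SW3:
SW3: 0
SW36: 17  (via SW3)
SW16: 28  (via SW36)
SW30: 32  (via SW36)
SW28: 34  (via SW16)
SW26: 37  (via SW16)
SW27: 39  (via SW28)
Shortest route: SW3–SW36–SW16–SW28–SW27 = 39 hops' cost.

39 hops' cost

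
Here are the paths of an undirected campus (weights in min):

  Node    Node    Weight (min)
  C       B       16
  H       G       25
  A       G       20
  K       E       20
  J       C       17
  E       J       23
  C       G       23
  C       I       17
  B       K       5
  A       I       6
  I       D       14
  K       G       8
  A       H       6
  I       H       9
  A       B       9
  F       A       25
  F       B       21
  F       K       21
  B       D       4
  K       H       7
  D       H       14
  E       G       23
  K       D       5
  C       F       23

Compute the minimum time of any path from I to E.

Settle nodes by increasing distance from I:
I: 0
A: 6  (via I)
H: 9  (via I)
D: 14  (via I)
B: 15  (via A)
K: 16  (via H)
C: 17  (via I)
G: 24  (via K)
F: 31  (via A)
J: 34  (via C)
E: 36  (via K)
Shortest route: I–H–K–E = 36 min.

36 min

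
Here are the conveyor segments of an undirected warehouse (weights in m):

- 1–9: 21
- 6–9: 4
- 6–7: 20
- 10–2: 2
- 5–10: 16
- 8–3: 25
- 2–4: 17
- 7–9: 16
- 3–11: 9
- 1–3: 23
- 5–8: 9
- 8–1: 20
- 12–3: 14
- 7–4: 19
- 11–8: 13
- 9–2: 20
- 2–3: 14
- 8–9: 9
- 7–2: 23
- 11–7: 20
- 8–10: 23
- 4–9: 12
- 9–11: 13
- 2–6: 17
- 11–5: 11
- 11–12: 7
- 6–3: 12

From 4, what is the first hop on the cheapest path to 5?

Compare a few routes:
4 - 2 - 10 - 5: 17+2+16 = 35
4 - 9 - 8 - 5: 12+9+9 = 30
4 - 9 - 11 - 5: 12+13+11 = 36
Cheapest is 4 - 9 - 8 - 5 at 30 m.
So from 4 the first move is to 9.

9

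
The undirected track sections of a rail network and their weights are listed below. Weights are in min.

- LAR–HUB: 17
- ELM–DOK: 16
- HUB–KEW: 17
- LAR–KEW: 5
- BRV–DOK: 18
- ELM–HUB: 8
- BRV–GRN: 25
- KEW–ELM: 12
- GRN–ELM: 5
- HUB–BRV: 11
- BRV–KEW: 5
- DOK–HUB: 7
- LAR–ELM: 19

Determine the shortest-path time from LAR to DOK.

Compare a few routes:
LAR - HUB - DOK: 17+7 = 24
LAR - KEW - BRV - DOK: 5+5+18 = 28
LAR - KEW - BRV - HUB - DOK: 5+5+11+7 = 28
Cheapest is LAR - HUB - DOK at 24 min.

24 min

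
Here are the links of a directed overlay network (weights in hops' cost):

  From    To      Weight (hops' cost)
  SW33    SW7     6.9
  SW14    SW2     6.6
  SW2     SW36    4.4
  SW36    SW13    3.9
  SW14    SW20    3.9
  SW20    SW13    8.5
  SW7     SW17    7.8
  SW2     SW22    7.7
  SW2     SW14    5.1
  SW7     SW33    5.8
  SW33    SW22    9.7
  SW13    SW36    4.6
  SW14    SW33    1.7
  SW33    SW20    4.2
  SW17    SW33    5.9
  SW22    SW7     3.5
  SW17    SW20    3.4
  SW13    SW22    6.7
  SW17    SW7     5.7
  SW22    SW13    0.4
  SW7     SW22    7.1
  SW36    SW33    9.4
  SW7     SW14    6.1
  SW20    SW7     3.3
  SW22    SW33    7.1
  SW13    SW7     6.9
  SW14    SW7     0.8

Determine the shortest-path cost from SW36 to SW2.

Settle nodes by increasing distance from SW36:
SW36: 0
SW13: 3.9  (via SW36)
SW33: 9.4  (via SW36)
SW22: 10.6  (via SW13)
SW7: 10.8  (via SW13)
SW20: 13.6  (via SW33)
SW14: 16.9  (via SW7)
SW17: 18.6  (via SW7)
SW2: 23.5  (via SW14)
Shortest route: SW36–SW13–SW7–SW14–SW2 = 23.5 hops' cost.

23.5 hops' cost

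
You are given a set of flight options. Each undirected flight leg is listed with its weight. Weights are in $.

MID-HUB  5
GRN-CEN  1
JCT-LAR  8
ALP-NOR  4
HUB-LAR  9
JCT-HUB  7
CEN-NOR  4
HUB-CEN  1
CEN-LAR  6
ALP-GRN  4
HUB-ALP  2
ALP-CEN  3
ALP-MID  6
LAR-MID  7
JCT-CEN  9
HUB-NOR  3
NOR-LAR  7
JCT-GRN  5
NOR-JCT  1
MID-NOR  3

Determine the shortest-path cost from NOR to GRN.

$5

Running Dijkstra from NOR:
NOR: 0
JCT: 1  (via NOR)
HUB: 3  (via NOR)
MID: 3  (via NOR)
CEN: 4  (via NOR)
ALP: 4  (via NOR)
GRN: 5  (via CEN)
Shortest route: NOR → CEN → GRN = $5.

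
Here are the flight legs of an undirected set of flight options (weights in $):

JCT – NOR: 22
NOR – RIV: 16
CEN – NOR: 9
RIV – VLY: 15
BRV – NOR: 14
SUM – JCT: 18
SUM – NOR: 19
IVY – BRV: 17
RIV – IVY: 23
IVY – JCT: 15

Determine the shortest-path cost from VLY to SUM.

$50

Running Dijkstra from VLY:
VLY: 0
RIV: 15  (via VLY)
NOR: 31  (via RIV)
IVY: 38  (via RIV)
CEN: 40  (via NOR)
BRV: 45  (via NOR)
SUM: 50  (via NOR)
Shortest route: VLY → RIV → NOR → SUM = $50.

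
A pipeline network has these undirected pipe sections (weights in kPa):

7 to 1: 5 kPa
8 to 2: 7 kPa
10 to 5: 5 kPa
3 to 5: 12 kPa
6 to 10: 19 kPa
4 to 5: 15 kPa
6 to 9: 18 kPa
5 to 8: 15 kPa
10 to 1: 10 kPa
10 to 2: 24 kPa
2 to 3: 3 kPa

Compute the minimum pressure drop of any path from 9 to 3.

54 kPa

Running Dijkstra from 9:
9: 0
6: 18  (via 9)
10: 37  (via 6)
5: 42  (via 10)
1: 47  (via 10)
7: 52  (via 1)
3: 54  (via 5)
Shortest route: 9 → 6 → 10 → 5 → 3 = 54 kPa.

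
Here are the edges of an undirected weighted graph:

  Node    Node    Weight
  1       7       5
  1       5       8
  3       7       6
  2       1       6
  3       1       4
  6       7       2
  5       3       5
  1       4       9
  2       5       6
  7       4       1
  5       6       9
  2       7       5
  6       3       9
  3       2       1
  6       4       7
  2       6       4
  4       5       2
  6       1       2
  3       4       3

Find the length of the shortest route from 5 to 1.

7

Candidate routes:
5 → 4 → 7 → 1: 2+1+5 = 8
5 → 1: 8 = 8
5 → 4 → 7 → 6 → 1: 2+1+2+2 = 7
The minimum is 7 via 5 → 4 → 7 → 6 → 1.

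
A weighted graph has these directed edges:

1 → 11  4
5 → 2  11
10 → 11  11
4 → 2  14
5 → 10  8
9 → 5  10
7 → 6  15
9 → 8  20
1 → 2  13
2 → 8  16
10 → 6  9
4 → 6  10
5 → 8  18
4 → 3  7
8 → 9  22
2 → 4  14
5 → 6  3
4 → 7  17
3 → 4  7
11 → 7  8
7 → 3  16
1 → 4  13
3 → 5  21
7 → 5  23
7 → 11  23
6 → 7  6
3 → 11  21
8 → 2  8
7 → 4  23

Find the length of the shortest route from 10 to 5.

38

Settle nodes by increasing distance from 10:
10: 0
6: 9  (via 10)
11: 11  (via 10)
7: 15  (via 6)
3: 31  (via 7)
4: 38  (via 7)
5: 38  (via 7)
Shortest route: 10–6–7–5 = 38.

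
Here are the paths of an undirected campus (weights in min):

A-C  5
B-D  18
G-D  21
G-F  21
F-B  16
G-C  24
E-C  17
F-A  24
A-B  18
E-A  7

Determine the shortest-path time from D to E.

43 min

Settle nodes by increasing distance from D:
D: 0
B: 18  (via D)
G: 21  (via D)
F: 34  (via B)
A: 36  (via B)
C: 41  (via A)
E: 43  (via A)
Shortest route: D–B–A–E = 43 min.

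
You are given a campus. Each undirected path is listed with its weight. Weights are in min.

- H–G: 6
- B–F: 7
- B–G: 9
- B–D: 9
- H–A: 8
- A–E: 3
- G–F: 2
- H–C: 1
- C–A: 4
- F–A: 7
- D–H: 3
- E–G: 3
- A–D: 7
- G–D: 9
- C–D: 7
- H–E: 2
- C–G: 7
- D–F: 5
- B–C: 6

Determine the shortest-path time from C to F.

Running Dijkstra from C:
C: 0
H: 1  (via C)
E: 3  (via H)
A: 4  (via C)
D: 4  (via H)
B: 6  (via C)
G: 6  (via E)
F: 8  (via G)
Shortest route: C–H–E–G–F = 8 min.

8 min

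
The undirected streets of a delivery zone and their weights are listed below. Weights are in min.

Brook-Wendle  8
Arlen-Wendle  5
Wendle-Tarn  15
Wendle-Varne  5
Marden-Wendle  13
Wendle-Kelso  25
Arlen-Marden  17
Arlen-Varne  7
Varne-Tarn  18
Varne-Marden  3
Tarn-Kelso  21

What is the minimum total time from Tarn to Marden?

21 min

Settle nodes by increasing distance from Tarn:
Tarn: 0
Wendle: 15  (via Tarn)
Varne: 18  (via Tarn)
Arlen: 20  (via Wendle)
Marden: 21  (via Varne)
Shortest route: Tarn–Varne–Marden = 21 min.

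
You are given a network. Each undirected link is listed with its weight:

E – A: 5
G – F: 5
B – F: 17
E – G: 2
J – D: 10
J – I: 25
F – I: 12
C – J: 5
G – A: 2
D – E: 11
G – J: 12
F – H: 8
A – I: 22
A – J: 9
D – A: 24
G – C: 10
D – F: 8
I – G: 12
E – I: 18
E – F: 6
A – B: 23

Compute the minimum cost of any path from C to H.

23

Running Dijkstra from C:
C: 0
J: 5  (via C)
G: 10  (via C)
A: 12  (via G)
E: 12  (via G)
D: 15  (via J)
F: 15  (via G)
I: 22  (via G)
H: 23  (via F)
Shortest route: C–G–F–H = 23.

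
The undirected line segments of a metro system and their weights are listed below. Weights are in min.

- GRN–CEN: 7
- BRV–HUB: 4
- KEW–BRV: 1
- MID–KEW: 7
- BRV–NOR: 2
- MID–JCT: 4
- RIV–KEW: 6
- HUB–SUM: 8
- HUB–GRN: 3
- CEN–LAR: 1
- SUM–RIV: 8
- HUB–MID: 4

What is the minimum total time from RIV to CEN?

Candidate routes:
RIV → KEW → BRV → HUB → GRN → CEN: 6+1+4+3+7 = 21
RIV → SUM → HUB → GRN → CEN: 8+8+3+7 = 26
RIV → KEW → MID → HUB → GRN → CEN: 6+7+4+3+7 = 27
The minimum is 21 min via RIV → KEW → BRV → HUB → GRN → CEN.

21 min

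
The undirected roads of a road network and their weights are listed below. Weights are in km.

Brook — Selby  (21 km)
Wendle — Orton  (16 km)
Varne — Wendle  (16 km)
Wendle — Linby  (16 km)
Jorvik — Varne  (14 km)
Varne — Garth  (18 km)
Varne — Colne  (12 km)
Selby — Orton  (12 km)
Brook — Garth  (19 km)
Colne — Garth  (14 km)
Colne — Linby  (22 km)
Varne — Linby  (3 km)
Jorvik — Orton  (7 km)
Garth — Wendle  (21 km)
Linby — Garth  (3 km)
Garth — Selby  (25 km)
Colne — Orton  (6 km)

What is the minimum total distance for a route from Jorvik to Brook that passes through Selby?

Best Jorvik to Selby: Jorvik → Orton → Selby costing 19
Shortest Selby→Brook: Selby → Brook = 21
Total via Selby: 19 + 21 = 40 km.

40 km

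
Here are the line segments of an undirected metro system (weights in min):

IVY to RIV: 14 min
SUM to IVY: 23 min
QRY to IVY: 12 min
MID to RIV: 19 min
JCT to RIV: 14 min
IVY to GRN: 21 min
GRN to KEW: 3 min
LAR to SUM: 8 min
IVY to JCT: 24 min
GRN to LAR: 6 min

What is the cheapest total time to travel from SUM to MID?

56 min

Enumerating some paths:
SUM - IVY - JCT - RIV - MID: 23+24+14+19 = 80
SUM - LAR - GRN - IVY - JCT - RIV - MID: 8+6+21+24+14+19 = 92
SUM - IVY - RIV - MID: 23+14+19 = 56
SUM - LAR - GRN - IVY - RIV - MID: 8+6+21+14+19 = 68
The minimum is 56 min via SUM - IVY - RIV - MID.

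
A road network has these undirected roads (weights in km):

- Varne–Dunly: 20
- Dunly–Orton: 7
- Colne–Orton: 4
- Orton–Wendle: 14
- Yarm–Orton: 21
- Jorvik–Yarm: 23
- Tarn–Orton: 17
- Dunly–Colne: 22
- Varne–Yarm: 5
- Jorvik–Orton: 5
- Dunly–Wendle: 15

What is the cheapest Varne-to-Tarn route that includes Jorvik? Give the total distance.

Best Varne to Jorvik: Varne → Yarm → Jorvik costing 28
Best Jorvik to Tarn: Jorvik → Orton → Tarn costing 22
Total via Jorvik: 28 + 22 = 50 km.

50 km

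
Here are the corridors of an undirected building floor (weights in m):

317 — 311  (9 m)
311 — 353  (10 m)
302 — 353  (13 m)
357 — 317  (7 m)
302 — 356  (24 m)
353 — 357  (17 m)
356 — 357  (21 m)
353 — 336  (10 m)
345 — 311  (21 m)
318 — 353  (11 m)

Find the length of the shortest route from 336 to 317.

29 m

Compare a few routes:
336 → 353 → 357 → 317: 10+17+7 = 34
336 → 353 → 311 → 317: 10+10+9 = 29
The minimum is 29 m via 336 → 353 → 311 → 317.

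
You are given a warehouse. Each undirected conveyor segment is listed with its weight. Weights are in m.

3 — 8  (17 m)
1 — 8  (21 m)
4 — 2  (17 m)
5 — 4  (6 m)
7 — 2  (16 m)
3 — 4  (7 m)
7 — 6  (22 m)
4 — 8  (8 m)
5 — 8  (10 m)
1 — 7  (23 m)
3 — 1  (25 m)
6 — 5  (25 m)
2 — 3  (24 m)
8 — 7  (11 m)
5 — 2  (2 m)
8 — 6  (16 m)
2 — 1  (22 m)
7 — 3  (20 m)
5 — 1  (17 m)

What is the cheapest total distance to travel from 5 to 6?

25 m

Settle nodes by increasing distance from 5:
5: 0
2: 2  (via 5)
4: 6  (via 5)
8: 10  (via 5)
3: 13  (via 4)
1: 17  (via 5)
7: 18  (via 2)
6: 25  (via 5)
Shortest route: 5 → 6 = 25 m.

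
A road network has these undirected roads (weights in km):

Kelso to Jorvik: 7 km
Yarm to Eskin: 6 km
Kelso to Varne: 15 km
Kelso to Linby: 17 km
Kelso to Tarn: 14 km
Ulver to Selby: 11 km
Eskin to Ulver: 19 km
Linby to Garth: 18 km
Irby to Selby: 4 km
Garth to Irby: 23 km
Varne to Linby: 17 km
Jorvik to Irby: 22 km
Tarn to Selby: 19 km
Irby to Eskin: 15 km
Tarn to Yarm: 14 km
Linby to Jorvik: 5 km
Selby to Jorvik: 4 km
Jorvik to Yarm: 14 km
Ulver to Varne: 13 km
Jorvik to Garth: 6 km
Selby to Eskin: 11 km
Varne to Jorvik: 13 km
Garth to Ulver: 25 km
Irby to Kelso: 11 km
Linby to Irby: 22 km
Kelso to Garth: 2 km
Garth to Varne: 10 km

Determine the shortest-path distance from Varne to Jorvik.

13 km

Enumerating some paths:
Varne–Jorvik: 13 = 13
Varne–Garth–Jorvik: 10+6 = 16
The minimum is 13 km via Varne–Jorvik.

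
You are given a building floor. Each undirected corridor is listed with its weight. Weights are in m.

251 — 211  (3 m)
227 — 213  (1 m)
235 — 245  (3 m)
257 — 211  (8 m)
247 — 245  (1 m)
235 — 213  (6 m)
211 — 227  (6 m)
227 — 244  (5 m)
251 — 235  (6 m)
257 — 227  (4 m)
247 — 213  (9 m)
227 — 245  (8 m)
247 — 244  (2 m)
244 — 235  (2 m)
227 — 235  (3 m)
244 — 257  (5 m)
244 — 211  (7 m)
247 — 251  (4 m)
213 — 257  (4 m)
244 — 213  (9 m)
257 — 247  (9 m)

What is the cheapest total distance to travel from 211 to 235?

Compare a few routes:
211 → 251 → 247 → 245 → 235: 3+4+1+3 = 11
211 → 251 → 247 → 244 → 235: 3+4+2+2 = 11
211 → 227 → 244 → 235: 6+5+2 = 13
211 → 251 → 235: 3+6 = 9
Cheapest is 211 → 251 → 235 at 9 m.

9 m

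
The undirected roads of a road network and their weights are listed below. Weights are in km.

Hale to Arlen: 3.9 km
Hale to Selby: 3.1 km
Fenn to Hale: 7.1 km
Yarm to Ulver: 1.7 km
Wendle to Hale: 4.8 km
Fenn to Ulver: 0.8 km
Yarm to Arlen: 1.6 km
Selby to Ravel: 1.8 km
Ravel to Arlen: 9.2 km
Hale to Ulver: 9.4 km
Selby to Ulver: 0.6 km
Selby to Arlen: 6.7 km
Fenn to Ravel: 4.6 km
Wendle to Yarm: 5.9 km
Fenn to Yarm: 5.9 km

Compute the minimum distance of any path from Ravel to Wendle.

Shortest distances from Ravel:
Ravel: 0
Selby: 1.8  (via Ravel)
Ulver: 2.4  (via Selby)
Fenn: 3.2  (via Ulver)
Yarm: 4.1  (via Ulver)
Hale: 4.9  (via Selby)
Arlen: 5.7  (via Yarm)
Wendle: 9.7  (via Hale)
Shortest route: Ravel → Selby → Hale → Wendle = 9.7 km.

9.7 km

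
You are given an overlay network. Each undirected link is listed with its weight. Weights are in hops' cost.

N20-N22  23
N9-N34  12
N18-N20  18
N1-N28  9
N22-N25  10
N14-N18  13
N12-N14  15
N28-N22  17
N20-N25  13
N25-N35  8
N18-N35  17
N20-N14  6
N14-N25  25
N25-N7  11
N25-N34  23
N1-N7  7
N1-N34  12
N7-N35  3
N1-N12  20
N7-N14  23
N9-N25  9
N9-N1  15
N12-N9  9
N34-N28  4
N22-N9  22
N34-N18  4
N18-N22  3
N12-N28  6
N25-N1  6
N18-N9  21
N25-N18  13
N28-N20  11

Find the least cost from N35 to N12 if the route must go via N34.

Shortest N35→N34: N35–N18–N34 = 21
Shortest N34→N12: N34–N28–N12 = 10
Total via N34: 21 + 10 = 31 hops' cost.

31 hops' cost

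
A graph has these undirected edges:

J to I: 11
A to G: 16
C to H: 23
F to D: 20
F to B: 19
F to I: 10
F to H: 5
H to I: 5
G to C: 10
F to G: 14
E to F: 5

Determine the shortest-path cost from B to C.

43

Settle nodes by increasing distance from B:
B: 0
F: 19  (via B)
E: 24  (via F)
H: 24  (via F)
I: 29  (via F)
G: 33  (via F)
D: 39  (via F)
J: 40  (via I)
C: 43  (via G)
Shortest route: B–F–G–C = 43.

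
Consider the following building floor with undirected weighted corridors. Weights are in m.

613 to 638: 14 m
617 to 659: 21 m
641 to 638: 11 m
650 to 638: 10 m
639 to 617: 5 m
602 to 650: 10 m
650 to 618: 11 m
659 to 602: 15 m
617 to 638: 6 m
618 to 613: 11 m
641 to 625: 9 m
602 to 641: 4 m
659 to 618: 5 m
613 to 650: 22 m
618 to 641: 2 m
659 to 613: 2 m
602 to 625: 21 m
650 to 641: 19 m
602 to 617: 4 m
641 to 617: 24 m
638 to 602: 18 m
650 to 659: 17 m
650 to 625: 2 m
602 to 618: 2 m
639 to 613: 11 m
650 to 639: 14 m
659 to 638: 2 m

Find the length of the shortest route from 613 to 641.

9 m

Shortest distances from 613:
613: 0
659: 2  (via 613)
638: 4  (via 659)
618: 7  (via 659)
602: 9  (via 618)
641: 9  (via 618)
Shortest route: 613–659–618–641 = 9 m.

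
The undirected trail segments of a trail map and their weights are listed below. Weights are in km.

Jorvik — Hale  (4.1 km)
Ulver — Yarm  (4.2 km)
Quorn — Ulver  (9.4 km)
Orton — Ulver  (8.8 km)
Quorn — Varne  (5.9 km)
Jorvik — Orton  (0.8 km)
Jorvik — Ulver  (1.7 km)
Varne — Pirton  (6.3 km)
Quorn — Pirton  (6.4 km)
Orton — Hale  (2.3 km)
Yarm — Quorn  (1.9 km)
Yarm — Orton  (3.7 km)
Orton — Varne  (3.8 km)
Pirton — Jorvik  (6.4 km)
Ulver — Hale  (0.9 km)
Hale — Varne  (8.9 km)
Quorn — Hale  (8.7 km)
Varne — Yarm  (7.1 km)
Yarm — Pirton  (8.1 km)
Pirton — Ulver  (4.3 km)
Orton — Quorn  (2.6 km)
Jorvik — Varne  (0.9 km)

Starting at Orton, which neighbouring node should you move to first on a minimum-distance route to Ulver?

Jorvik

Candidate routes:
Orton - Hale - Ulver: 2.3+0.9 = 3.2
Orton - Jorvik - Ulver: 0.8+1.7 = 2.5
Orton - Jorvik - Hale - Ulver: 0.8+4.1+0.9 = 5.8
The minimum is 2.5 km via Orton - Jorvik - Ulver.
So from Orton the first move is to Jorvik.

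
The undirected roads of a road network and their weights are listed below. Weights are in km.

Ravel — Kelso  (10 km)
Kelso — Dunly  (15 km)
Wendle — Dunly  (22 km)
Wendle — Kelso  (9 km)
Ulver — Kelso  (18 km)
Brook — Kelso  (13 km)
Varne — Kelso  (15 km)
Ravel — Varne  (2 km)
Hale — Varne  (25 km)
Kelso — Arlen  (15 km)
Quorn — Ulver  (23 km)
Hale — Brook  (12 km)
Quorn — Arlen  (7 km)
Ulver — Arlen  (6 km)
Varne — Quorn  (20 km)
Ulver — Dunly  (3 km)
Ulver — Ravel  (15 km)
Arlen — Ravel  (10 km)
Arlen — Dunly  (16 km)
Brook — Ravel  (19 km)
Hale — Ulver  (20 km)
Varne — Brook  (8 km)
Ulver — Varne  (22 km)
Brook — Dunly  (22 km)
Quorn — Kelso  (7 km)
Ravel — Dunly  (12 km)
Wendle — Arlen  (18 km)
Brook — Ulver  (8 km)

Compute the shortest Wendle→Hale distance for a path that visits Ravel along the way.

Shortest Wendle→Ravel: Wendle → Kelso → Ravel = 19
Shortest Ravel→Hale: Ravel → Varne → Brook → Hale = 22
Total via Ravel: 19 + 22 = 41 km.

41 km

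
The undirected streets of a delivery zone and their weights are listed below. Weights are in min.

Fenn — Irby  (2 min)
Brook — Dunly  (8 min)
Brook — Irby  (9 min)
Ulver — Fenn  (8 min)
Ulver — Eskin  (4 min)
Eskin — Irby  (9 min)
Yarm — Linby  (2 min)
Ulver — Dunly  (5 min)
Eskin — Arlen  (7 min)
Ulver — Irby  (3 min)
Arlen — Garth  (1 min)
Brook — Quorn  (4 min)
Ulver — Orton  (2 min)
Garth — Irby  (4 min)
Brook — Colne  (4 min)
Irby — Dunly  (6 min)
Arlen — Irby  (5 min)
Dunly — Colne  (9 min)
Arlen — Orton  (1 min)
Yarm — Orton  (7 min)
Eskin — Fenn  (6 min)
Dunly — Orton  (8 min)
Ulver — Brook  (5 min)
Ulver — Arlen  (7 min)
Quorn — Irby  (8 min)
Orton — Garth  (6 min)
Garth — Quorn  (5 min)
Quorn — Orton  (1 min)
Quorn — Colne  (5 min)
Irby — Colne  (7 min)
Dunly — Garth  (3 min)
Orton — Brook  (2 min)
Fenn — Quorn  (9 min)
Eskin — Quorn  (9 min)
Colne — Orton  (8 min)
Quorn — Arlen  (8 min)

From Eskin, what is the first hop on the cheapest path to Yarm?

Candidate routes:
Eskin - Quorn - Orton - Yarm: 9+1+7 = 17
Eskin - Arlen - Orton - Yarm: 7+1+7 = 15
Eskin - Ulver - Orton - Yarm: 4+2+7 = 13
Cheapest is Eskin - Ulver - Orton - Yarm at 13 min.
So from Eskin the first move is to Ulver.

Ulver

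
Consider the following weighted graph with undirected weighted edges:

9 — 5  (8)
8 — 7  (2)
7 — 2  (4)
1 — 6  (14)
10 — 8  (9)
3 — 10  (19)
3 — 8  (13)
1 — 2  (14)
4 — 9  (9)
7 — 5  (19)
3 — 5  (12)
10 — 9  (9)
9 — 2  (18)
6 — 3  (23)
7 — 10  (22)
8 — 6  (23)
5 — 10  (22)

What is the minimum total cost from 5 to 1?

Candidate routes:
5 - 7 - 2 - 1: 19+4+14 = 37
5 - 9 - 2 - 1: 8+18+14 = 40
The minimum is 37 via 5 - 7 - 2 - 1.

37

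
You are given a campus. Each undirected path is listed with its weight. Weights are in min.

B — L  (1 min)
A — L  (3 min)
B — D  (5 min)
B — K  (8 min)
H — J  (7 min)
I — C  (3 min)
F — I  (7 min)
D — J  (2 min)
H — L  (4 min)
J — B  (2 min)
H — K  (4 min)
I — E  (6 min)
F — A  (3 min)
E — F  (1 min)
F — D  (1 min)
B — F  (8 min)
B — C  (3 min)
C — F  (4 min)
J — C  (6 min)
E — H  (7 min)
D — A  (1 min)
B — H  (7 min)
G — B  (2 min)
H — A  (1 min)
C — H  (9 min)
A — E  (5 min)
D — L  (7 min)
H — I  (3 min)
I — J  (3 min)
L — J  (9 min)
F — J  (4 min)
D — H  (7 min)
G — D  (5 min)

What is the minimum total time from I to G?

7 min

Running Dijkstra from I:
I: 0
C: 3  (via I)
H: 3  (via I)
J: 3  (via I)
A: 4  (via H)
B: 5  (via J)
D: 5  (via J)
E: 6  (via I)
F: 6  (via D)
L: 6  (via B)
G: 7  (via B)
Shortest route: I → J → B → G = 7 min.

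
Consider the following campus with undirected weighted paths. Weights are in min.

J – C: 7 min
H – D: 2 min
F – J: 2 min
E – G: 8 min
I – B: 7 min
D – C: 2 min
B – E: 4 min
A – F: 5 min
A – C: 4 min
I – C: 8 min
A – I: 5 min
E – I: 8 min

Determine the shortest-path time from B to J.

19 min

Compare a few routes:
B → I → A → F → J: 7+5+5+2 = 19
B → I → A → C → J: 7+5+4+7 = 23
B → I → C → J: 7+8+7 = 22
Cheapest is B → I → A → F → J at 19 min.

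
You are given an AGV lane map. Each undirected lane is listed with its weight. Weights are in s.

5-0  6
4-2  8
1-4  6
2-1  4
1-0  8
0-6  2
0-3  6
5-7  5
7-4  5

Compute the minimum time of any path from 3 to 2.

Compare a few routes:
3 - 0 - 1 - 2: 6+8+4 = 18
3 - 0 - 1 - 4 - 2: 6+8+6+8 = 28
Cheapest is 3 - 0 - 1 - 2 at 18 s.

18 s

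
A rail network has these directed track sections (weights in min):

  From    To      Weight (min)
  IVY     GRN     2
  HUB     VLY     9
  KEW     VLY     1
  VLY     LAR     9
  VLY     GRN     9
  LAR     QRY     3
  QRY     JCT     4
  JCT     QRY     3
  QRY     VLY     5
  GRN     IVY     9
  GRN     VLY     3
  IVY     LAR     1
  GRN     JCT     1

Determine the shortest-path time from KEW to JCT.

11 min

Shortest distances from KEW:
KEW: 0
VLY: 1  (via KEW)
LAR: 10  (via VLY)
GRN: 10  (via VLY)
JCT: 11  (via GRN)
Shortest route: KEW → VLY → GRN → JCT = 11 min.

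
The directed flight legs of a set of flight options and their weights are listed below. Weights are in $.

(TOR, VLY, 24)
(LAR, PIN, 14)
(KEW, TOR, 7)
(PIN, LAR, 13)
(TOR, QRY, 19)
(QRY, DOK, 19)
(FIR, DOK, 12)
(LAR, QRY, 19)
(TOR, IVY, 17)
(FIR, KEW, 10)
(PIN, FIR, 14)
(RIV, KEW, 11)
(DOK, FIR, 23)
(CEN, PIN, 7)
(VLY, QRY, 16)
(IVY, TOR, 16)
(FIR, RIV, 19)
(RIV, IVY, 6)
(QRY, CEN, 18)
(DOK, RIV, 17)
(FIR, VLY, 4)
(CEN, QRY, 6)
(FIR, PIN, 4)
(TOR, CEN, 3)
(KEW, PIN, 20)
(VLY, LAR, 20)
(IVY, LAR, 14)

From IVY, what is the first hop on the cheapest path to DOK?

TOR

Compare a few routes:
IVY → TOR → CEN → QRY → DOK: 16+3+6+19 = 44
IVY → TOR → CEN → PIN → FIR → DOK: 16+3+7+14+12 = 52
IVY → LAR → PIN → FIR → DOK: 14+14+14+12 = 54
IVY → LAR → QRY → DOK: 14+19+19 = 52
The minimum is $44 via IVY → TOR → CEN → QRY → DOK.
So from IVY the first move is to TOR.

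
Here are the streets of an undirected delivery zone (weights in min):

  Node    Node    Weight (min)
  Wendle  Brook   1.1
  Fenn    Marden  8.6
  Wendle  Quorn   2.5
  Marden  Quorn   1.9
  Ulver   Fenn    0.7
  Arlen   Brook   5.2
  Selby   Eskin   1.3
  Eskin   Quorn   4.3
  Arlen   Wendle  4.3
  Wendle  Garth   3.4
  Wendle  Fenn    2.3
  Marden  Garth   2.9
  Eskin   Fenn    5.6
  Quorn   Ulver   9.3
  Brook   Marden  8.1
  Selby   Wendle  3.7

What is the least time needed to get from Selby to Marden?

Settle nodes by increasing distance from Selby:
Selby: 0
Eskin: 1.3  (via Selby)
Wendle: 3.7  (via Selby)
Brook: 4.8  (via Wendle)
Quorn: 5.6  (via Eskin)
Fenn: 6  (via Wendle)
Ulver: 6.7  (via Fenn)
Garth: 7.1  (via Wendle)
Marden: 7.5  (via Quorn)
Shortest route: Selby → Eskin → Quorn → Marden = 7.5 min.

7.5 min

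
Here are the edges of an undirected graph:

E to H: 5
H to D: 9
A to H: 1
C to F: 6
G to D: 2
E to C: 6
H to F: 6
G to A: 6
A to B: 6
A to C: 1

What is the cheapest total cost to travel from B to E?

12

Settle nodes by increasing distance from B:
B: 0
A: 6  (via B)
C: 7  (via A)
H: 7  (via A)
E: 12  (via H)
Shortest route: B–A–H–E = 12.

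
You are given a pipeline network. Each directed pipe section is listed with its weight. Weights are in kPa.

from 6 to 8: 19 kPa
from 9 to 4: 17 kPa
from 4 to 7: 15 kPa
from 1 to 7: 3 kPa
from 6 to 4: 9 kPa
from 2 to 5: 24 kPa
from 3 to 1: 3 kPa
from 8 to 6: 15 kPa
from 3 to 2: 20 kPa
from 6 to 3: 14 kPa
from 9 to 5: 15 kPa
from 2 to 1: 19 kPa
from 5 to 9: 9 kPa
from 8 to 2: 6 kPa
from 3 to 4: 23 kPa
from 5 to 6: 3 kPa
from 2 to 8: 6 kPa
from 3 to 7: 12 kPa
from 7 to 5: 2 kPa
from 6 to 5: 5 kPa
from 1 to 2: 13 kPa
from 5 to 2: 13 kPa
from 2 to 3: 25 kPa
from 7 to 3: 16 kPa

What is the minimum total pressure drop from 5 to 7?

Enumerating some paths:
5 → 6 → 3 → 7: 3+14+12 = 29
5 → 6 → 3 → 1 → 7: 3+14+3+3 = 23
5 → 6 → 4 → 7: 3+9+15 = 27
The minimum is 23 kPa via 5 → 6 → 3 → 1 → 7.

23 kPa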